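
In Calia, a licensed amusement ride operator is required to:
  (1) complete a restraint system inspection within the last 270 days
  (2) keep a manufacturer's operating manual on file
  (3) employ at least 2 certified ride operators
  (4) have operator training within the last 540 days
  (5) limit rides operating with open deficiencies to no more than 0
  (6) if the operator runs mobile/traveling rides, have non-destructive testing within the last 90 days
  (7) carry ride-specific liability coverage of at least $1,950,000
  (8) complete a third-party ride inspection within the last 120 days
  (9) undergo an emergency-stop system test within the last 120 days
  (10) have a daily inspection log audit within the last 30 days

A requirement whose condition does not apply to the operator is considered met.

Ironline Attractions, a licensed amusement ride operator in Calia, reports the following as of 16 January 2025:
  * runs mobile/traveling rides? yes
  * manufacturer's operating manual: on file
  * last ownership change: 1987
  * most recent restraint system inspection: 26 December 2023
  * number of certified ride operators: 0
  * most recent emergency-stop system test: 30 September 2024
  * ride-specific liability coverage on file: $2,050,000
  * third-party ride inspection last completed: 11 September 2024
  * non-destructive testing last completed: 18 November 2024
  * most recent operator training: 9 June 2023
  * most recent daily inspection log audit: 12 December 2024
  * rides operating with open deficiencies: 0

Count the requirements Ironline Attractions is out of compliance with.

5

1. restraint system inspection 387 days ago vs limit 270 → not met
2. manufacturer's operating manual present → met
3. certified ride operators 0 < 2 → not met
4. operator training 587 days ago vs limit 540 → not met
5. rides operating with open deficiencies 0 ≤ 0 → met
6. condition 'runs mobile/traveling rides' holds; non-destructive testing 59 days ago vs limit 90 → met
7. ride-specific liability coverage $2,050,000 ≥ $1,950,000 → met
8. third-party ride inspection 127 days ago vs limit 120 → not met
9. emergency-stop system test 108 days ago vs limit 120 → met
10. daily inspection log audit 35 days ago vs limit 30 → not met
Not met: 5 of 10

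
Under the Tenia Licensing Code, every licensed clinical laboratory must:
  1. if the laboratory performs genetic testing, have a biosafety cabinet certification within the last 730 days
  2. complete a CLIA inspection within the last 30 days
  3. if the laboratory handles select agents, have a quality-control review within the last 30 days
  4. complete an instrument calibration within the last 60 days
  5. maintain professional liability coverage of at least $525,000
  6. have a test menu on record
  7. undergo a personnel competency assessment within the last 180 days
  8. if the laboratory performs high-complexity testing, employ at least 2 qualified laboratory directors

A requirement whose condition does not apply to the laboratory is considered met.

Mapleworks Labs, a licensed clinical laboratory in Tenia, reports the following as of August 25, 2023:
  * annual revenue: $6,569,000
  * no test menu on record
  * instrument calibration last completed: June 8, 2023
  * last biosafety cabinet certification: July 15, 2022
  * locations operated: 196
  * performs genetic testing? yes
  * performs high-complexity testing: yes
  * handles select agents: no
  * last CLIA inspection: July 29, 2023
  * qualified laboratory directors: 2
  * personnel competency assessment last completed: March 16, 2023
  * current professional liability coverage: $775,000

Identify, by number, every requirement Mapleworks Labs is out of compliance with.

1. condition 'performs genetic testing' holds; biosafety cabinet certification 406 days ago vs limit 730 → met
2. CLIA inspection 27 days ago vs limit 30 → met
3. condition 'handles select agents' does not hold → requirement n/a → met
4. instrument calibration 78 days ago vs limit 60 → not met
5. professional liability coverage $775,000 ≥ $525,000 → met
6. test menu absent → not met
7. personnel competency assessment 162 days ago vs limit 180 → met
8. condition 'performs high-complexity testing' holds; qualified laboratory directors 2 ≥ 2 → met
Not met: 4, 6

4, 6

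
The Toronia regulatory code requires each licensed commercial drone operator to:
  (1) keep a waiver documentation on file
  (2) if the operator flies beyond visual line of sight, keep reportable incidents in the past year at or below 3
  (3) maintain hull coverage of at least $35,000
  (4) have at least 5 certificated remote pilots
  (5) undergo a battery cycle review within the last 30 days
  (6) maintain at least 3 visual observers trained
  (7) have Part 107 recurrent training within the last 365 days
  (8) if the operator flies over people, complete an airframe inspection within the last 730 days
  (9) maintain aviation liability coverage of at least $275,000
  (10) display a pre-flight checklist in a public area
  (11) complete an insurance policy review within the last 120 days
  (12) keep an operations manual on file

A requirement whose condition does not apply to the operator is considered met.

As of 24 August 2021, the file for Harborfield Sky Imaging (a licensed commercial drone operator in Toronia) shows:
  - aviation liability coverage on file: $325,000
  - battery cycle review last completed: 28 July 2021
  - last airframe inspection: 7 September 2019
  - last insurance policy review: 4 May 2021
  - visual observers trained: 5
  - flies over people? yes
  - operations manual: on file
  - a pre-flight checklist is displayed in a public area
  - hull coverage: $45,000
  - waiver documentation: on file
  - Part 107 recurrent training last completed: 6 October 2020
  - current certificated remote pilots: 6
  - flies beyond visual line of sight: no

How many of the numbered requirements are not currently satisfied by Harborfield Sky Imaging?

0

1. waiver documentation present → met
2. condition 'flies beyond visual line of sight' does not hold → requirement n/a → met
3. hull coverage $45,000 ≥ $35,000 → met
4. certificated remote pilots 6 ≥ 5 → met
5. battery cycle review 27 days ago vs limit 30 → met
6. visual observers trained 5 ≥ 3 → met
7. Part 107 recurrent training 322 days ago vs limit 365 → met
8. condition 'flies over people' holds; airframe inspection 717 days ago vs limit 730 → met
9. aviation liability coverage $325,000 ≥ $275,000 → met
10. pre-flight checklist present → met
11. insurance policy review 112 days ago vs limit 120 → met
12. operations manual present → met
Not met: 0 of 12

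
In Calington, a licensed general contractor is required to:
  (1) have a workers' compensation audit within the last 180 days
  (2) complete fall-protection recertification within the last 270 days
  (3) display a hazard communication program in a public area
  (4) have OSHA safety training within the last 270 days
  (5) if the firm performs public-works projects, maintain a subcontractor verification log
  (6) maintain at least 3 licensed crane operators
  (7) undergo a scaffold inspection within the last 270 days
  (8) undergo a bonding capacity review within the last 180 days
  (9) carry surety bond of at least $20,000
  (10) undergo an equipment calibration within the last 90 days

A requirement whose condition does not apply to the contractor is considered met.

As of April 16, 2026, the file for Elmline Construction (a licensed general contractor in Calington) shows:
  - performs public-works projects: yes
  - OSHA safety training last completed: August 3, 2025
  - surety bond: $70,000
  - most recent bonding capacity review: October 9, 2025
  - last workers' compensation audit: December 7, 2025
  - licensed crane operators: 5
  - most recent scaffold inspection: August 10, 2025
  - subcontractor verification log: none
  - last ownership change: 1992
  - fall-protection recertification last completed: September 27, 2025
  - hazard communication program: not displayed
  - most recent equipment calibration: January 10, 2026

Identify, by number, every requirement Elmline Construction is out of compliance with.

1. workers' compensation audit 130 days ago vs limit 180 → met
2. fall-protection recertification 201 days ago vs limit 270 → met
3. hazard communication program absent → not met
4. OSHA safety training 256 days ago vs limit 270 → met
5. condition 'performs public-works projects' holds; subcontractor verification log absent → not met
6. licensed crane operators 5 ≥ 3 → met
7. scaffold inspection 249 days ago vs limit 270 → met
8. bonding capacity review 189 days ago vs limit 180 → not met
9. surety bond $70,000 ≥ $20,000 → met
10. equipment calibration 96 days ago vs limit 90 → not met
Not met: 3, 5, 8, 10

3, 5, 8, 10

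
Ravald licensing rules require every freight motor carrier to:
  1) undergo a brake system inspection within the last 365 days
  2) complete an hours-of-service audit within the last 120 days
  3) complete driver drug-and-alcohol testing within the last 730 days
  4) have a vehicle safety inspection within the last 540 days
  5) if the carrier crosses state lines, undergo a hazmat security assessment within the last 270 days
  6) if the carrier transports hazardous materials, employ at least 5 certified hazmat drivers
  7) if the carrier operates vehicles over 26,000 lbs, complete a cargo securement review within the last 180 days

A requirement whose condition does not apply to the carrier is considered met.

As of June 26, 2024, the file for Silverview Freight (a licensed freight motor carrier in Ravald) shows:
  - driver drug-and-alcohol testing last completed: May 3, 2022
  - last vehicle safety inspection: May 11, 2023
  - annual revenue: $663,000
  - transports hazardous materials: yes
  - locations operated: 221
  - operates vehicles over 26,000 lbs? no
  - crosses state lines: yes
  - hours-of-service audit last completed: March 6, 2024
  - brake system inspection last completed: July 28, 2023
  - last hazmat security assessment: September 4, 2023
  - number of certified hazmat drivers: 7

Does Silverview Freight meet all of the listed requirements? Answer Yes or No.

No

1. brake system inspection 334 days ago vs limit 365 → met
2. hours-of-service audit 112 days ago vs limit 120 → met
3. driver drug-and-alcohol testing 785 days ago vs limit 730 → not met
4. vehicle safety inspection 412 days ago vs limit 540 → met
5. condition 'crosses state lines' holds; hazmat security assessment 296 days ago vs limit 270 → not met
6. condition 'transports hazardous materials' holds; certified hazmat drivers 7 ≥ 5 → met
7. condition 'operates vehicles over 26,000 lbs' does not hold → requirement n/a → met
Not met: 3, 5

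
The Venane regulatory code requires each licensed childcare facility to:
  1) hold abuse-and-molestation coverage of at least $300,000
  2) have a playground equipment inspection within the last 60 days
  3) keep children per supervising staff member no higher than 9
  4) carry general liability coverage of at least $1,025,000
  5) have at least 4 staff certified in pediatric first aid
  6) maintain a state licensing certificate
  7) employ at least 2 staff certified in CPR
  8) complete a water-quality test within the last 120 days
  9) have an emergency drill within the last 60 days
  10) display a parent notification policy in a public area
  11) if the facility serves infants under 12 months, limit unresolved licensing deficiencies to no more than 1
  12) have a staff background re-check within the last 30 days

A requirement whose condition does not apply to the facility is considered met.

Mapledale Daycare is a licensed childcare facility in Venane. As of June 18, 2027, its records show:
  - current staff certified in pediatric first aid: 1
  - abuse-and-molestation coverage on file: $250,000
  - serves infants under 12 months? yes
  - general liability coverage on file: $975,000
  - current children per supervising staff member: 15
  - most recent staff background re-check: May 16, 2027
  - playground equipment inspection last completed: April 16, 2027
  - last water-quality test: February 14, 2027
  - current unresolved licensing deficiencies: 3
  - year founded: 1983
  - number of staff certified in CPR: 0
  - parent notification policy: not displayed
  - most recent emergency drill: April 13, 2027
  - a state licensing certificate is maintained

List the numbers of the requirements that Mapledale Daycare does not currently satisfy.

1, 2, 3, 4, 5, 7, 8, 9, 10, 11, 12

1. abuse-and-molestation coverage $250,000 < $300,000 → not met
2. playground equipment inspection 63 days ago vs limit 60 → not met
3. children per supervising staff member 15 > 9 → not met
4. general liability coverage $975,000 < $1,025,000 → not met
5. staff certified in pediatric first aid 1 < 4 → not met
6. state licensing certificate present → met
7. staff certified in CPR 0 < 2 → not met
8. water-quality test 124 days ago vs limit 120 → not met
9. emergency drill 66 days ago vs limit 60 → not met
10. parent notification policy absent → not met
11. condition 'serves infants under 12 months' holds; unresolved licensing deficiencies 3 > 1 → not met
12. staff background re-check 33 days ago vs limit 30 → not met
Not met: 1, 2, 3, 4, 5, 7, 8, 9, 10, 11, 12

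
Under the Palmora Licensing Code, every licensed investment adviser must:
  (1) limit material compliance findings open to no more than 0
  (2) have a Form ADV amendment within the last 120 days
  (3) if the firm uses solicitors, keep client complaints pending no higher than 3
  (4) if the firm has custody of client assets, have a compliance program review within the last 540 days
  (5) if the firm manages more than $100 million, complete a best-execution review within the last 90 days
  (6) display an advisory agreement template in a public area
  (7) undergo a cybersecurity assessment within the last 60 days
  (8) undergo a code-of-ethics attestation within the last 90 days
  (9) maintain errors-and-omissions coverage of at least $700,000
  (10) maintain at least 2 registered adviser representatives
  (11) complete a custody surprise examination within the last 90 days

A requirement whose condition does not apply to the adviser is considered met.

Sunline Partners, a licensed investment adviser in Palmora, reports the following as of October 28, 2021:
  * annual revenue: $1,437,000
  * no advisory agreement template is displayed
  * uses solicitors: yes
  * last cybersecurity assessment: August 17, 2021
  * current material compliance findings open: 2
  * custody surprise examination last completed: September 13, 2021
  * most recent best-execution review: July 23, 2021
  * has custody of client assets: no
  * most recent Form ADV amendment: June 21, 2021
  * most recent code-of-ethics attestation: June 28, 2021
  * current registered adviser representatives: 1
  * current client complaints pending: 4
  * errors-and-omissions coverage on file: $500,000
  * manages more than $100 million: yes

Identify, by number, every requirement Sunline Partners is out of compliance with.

1, 2, 3, 5, 6, 7, 8, 9, 10

1. material compliance findings open 2 > 0 → not met
2. Form ADV amendment 129 days ago vs limit 120 → not met
3. condition 'uses solicitors' holds; client complaints pending 4 > 3 → not met
4. condition 'has custody of client assets' does not hold → requirement n/a → met
5. condition 'manages more than $100 million' holds; best-execution review 97 days ago vs limit 90 → not met
6. advisory agreement template absent → not met
7. cybersecurity assessment 72 days ago vs limit 60 → not met
8. code-of-ethics attestation 122 days ago vs limit 90 → not met
9. errors-and-omissions coverage $500,000 < $700,000 → not met
10. registered adviser representatives 1 < 2 → not met
11. custody surprise examination 45 days ago vs limit 90 → met
Not met: 1, 2, 3, 5, 6, 7, 8, 9, 10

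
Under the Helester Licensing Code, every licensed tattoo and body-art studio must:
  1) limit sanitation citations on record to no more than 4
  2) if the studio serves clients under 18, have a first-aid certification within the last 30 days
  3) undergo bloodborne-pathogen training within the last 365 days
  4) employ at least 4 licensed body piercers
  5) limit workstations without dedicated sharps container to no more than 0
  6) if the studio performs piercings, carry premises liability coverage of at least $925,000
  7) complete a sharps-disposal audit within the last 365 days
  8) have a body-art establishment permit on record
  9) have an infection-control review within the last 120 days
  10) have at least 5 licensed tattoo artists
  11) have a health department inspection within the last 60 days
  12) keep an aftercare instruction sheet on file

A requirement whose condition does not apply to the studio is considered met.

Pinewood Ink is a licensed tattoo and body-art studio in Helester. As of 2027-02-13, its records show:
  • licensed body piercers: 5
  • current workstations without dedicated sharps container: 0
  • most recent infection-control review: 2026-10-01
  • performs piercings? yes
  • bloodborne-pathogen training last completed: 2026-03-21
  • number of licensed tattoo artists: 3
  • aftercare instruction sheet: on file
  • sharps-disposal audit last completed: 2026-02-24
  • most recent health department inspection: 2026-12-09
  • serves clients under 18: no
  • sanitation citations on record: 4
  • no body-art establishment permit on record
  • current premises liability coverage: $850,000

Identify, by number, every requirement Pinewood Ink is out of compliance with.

1. sanitation citations on record 4 ≤ 4 → met
2. condition 'serves clients under 18' does not hold → requirement n/a → met
3. bloodborne-pathogen training 329 days ago vs limit 365 → met
4. licensed body piercers 5 ≥ 4 → met
5. workstations without dedicated sharps container 0 ≤ 0 → met
6. condition 'performs piercings' holds; premises liability coverage $850,000 < $925,000 → not met
7. sharps-disposal audit 354 days ago vs limit 365 → met
8. body-art establishment permit absent → not met
9. infection-control review 135 days ago vs limit 120 → not met
10. licensed tattoo artists 3 < 5 → not met
11. health department inspection 66 days ago vs limit 60 → not met
12. aftercare instruction sheet present → met
Not met: 6, 8, 9, 10, 11

6, 8, 9, 10, 11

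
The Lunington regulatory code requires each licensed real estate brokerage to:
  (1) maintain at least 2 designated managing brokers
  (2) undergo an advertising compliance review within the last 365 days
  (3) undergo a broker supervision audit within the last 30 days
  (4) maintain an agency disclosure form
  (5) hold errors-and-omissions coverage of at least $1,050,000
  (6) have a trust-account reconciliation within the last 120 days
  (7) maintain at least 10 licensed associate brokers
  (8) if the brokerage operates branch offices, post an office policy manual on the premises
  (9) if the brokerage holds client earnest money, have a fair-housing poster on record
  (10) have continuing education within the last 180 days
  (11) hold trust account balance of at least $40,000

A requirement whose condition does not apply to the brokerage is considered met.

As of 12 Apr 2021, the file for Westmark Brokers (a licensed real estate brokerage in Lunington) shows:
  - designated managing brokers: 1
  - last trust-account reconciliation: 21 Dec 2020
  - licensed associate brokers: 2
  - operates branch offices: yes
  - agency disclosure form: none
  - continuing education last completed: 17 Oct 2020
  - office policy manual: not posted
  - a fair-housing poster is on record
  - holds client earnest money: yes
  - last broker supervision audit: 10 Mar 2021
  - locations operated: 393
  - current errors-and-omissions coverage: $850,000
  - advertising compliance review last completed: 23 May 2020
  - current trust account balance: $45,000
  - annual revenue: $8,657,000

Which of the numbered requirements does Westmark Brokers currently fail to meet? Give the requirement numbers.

1. designated managing brokers 1 < 2 → not met
2. advertising compliance review 324 days ago vs limit 365 → met
3. broker supervision audit 33 days ago vs limit 30 → not met
4. agency disclosure form absent → not met
5. errors-and-omissions coverage $850,000 < $1,050,000 → not met
6. trust-account reconciliation 112 days ago vs limit 120 → met
7. licensed associate brokers 2 < 10 → not met
8. condition 'operates branch offices' holds; office policy manual absent → not met
9. condition 'holds client earnest money' holds; fair-housing poster present → met
10. continuing education 177 days ago vs limit 180 → met
11. trust account balance $45,000 ≥ $40,000 → met
Not met: 1, 3, 4, 5, 7, 8

1, 3, 4, 5, 7, 8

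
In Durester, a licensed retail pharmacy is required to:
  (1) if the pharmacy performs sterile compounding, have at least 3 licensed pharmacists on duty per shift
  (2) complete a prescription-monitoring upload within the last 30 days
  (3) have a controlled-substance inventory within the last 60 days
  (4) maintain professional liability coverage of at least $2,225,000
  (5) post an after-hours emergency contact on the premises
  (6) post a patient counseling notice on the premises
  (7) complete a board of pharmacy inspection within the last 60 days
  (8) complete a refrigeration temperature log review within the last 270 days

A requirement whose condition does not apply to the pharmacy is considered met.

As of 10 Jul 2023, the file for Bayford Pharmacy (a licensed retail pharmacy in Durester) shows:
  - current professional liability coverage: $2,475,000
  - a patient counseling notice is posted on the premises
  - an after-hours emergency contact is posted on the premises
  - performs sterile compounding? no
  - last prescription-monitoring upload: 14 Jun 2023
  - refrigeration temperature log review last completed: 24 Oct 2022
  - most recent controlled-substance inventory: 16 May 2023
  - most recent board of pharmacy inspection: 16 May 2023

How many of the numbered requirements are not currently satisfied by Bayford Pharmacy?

1. condition 'performs sterile compounding' does not hold → requirement n/a → met
2. prescription-monitoring upload 26 days ago vs limit 30 → met
3. controlled-substance inventory 55 days ago vs limit 60 → met
4. professional liability coverage $2,475,000 ≥ $2,225,000 → met
5. after-hours emergency contact present → met
6. patient counseling notice present → met
7. board of pharmacy inspection 55 days ago vs limit 60 → met
8. refrigeration temperature log review 259 days ago vs limit 270 → met
Not met: 0 of 8

0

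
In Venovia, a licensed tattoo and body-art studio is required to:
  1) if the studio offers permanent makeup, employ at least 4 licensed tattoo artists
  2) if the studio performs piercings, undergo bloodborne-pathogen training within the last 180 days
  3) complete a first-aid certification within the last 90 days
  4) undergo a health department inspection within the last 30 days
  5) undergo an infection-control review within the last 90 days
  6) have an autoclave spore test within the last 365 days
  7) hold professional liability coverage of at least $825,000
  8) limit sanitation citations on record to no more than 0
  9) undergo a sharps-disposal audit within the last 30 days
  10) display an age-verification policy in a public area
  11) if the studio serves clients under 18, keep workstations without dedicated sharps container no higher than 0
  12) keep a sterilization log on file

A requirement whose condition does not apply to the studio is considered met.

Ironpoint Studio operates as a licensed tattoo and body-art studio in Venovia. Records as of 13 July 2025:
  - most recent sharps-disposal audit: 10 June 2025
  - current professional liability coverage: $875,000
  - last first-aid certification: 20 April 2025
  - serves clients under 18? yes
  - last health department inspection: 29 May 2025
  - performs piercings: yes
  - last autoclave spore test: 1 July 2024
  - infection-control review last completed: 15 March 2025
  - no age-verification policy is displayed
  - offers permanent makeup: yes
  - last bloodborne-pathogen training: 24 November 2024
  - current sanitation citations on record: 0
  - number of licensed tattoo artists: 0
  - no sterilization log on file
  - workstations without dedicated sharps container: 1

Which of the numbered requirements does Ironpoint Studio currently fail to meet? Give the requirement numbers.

1, 2, 4, 5, 6, 9, 10, 11, 12

1. condition 'offers permanent makeup' holds; licensed tattoo artists 0 < 4 → not met
2. condition 'performs piercings' holds; bloodborne-pathogen training 231 days ago vs limit 180 → not met
3. first-aid certification 84 days ago vs limit 90 → met
4. health department inspection 45 days ago vs limit 30 → not met
5. infection-control review 120 days ago vs limit 90 → not met
6. autoclave spore test 377 days ago vs limit 365 → not met
7. professional liability coverage $875,000 ≥ $825,000 → met
8. sanitation citations on record 0 ≤ 0 → met
9. sharps-disposal audit 33 days ago vs limit 30 → not met
10. age-verification policy absent → not met
11. condition 'serves clients under 18' holds; workstations without dedicated sharps container 1 > 0 → not met
12. sterilization log absent → not met
Not met: 1, 2, 4, 5, 6, 9, 10, 11, 12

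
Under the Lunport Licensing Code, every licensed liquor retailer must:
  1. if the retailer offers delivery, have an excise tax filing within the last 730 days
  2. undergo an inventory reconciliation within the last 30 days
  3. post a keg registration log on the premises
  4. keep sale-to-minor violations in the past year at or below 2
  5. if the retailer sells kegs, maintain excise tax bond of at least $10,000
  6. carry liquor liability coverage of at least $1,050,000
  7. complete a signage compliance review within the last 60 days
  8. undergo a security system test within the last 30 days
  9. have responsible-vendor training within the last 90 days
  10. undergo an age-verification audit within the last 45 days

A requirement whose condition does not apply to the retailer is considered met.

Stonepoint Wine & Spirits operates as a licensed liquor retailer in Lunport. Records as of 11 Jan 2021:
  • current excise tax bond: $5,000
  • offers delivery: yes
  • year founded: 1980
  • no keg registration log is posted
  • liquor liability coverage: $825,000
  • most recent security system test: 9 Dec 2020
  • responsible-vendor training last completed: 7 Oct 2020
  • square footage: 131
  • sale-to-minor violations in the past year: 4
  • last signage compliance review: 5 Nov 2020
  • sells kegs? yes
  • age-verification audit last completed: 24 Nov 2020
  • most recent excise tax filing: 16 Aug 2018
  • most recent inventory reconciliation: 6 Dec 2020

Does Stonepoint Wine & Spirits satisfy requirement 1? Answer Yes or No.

1. condition 'offers delivery' holds; excise tax filing 879 days ago vs limit 730 → not met

No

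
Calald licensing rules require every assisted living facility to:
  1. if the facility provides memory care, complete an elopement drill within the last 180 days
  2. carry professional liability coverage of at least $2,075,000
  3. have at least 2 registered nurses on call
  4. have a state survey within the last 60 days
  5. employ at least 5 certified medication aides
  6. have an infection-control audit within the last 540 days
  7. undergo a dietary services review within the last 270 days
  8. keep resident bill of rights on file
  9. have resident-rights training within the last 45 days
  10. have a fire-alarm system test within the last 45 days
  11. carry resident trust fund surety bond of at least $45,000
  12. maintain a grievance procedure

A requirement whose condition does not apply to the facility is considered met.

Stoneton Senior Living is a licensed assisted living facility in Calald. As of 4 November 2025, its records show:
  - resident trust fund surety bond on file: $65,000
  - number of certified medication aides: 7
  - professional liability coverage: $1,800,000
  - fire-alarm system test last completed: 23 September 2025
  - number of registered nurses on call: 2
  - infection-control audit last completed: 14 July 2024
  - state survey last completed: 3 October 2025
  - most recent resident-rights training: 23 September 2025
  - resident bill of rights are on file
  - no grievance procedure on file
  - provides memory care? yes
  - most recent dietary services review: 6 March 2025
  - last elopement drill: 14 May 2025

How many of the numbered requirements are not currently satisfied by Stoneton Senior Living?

2

1. condition 'provides memory care' holds; elopement drill 174 days ago vs limit 180 → met
2. professional liability coverage $1,800,000 < $2,075,000 → not met
3. registered nurses on call 2 ≥ 2 → met
4. state survey 32 days ago vs limit 60 → met
5. certified medication aides 7 ≥ 5 → met
6. infection-control audit 478 days ago vs limit 540 → met
7. dietary services review 243 days ago vs limit 270 → met
8. resident bill of rights present → met
9. resident-rights training 42 days ago vs limit 45 → met
10. fire-alarm system test 42 days ago vs limit 45 → met
11. resident trust fund surety bond $65,000 ≥ $45,000 → met
12. grievance procedure absent → not met
Not met: 2 of 12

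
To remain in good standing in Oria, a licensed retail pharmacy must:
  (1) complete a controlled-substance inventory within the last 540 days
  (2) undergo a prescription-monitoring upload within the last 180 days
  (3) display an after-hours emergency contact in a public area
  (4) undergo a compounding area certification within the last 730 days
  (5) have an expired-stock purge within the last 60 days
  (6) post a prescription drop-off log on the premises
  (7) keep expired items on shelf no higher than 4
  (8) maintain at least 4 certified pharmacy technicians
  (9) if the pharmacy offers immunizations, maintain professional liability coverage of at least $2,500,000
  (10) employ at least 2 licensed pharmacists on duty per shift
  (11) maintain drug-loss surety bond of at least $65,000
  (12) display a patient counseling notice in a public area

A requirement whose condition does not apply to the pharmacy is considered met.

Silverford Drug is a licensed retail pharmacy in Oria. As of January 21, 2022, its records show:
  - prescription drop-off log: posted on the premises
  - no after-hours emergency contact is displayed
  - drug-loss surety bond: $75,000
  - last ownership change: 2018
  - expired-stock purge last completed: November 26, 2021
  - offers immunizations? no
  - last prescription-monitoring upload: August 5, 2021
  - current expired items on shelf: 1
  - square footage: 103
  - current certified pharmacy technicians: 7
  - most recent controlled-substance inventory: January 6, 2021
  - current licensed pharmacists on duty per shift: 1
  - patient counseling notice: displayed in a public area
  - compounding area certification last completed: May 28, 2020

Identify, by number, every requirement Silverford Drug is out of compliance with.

1. controlled-substance inventory 380 days ago vs limit 540 → met
2. prescription-monitoring upload 169 days ago vs limit 180 → met
3. after-hours emergency contact absent → not met
4. compounding area certification 603 days ago vs limit 730 → met
5. expired-stock purge 56 days ago vs limit 60 → met
6. prescription drop-off log present → met
7. expired items on shelf 1 ≤ 4 → met
8. certified pharmacy technicians 7 ≥ 4 → met
9. condition 'offers immunizations' does not hold → requirement n/a → met
10. licensed pharmacists on duty per shift 1 < 2 → not met
11. drug-loss surety bond $75,000 ≥ $65,000 → met
12. patient counseling notice present → met
Not met: 3, 10

3, 10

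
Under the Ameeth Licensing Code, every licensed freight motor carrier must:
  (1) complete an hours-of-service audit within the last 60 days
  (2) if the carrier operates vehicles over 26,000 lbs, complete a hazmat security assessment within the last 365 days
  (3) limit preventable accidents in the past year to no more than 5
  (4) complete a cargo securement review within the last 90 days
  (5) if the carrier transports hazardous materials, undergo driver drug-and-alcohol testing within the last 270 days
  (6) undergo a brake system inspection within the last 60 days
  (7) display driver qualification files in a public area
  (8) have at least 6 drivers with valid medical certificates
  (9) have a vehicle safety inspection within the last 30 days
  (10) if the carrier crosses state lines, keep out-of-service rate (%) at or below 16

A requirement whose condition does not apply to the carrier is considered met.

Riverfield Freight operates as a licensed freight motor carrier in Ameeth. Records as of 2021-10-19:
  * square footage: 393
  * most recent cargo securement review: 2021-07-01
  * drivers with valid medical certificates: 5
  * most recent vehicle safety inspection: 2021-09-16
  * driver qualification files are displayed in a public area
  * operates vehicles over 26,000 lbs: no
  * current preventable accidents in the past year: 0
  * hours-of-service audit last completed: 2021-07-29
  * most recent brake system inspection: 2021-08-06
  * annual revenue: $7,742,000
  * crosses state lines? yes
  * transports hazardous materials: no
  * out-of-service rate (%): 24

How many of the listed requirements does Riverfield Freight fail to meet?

6

1. hours-of-service audit 82 days ago vs limit 60 → not met
2. condition 'operates vehicles over 26,000 lbs' does not hold → requirement n/a → met
3. preventable accidents in the past year 0 ≤ 5 → met
4. cargo securement review 110 days ago vs limit 90 → not met
5. condition 'transports hazardous materials' does not hold → requirement n/a → met
6. brake system inspection 74 days ago vs limit 60 → not met
7. driver qualification files present → met
8. drivers with valid medical certificates 5 < 6 → not met
9. vehicle safety inspection 33 days ago vs limit 30 → not met
10. condition 'crosses state lines' holds; out-of-service rate (%) 24 > 16 → not met
Not met: 6 of 10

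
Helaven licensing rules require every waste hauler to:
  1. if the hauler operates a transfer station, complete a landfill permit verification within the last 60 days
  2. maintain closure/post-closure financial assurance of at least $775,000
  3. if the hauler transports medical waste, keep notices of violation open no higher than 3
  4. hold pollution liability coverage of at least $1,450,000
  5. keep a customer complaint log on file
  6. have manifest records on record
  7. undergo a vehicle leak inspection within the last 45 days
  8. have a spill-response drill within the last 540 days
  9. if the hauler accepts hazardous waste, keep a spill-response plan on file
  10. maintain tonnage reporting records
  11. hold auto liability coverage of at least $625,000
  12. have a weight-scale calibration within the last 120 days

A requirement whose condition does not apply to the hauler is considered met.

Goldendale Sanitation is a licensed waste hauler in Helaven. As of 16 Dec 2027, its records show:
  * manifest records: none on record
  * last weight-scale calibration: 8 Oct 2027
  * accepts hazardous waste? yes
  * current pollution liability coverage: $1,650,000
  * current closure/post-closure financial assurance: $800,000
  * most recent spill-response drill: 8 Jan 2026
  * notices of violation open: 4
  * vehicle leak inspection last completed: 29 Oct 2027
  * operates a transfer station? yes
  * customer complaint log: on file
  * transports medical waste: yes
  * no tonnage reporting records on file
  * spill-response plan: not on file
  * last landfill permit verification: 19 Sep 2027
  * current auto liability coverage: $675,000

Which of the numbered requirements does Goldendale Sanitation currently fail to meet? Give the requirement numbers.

1, 3, 6, 7, 8, 9, 10

1. condition 'operates a transfer station' holds; landfill permit verification 88 days ago vs limit 60 → not met
2. closure/post-closure financial assurance $800,000 ≥ $775,000 → met
3. condition 'transports medical waste' holds; notices of violation open 4 > 3 → not met
4. pollution liability coverage $1,650,000 ≥ $1,450,000 → met
5. customer complaint log present → met
6. manifest records absent → not met
7. vehicle leak inspection 48 days ago vs limit 45 → not met
8. spill-response drill 707 days ago vs limit 540 → not met
9. condition 'accepts hazardous waste' holds; spill-response plan absent → not met
10. tonnage reporting records absent → not met
11. auto liability coverage $675,000 ≥ $625,000 → met
12. weight-scale calibration 69 days ago vs limit 120 → met
Not met: 1, 3, 6, 7, 8, 9, 10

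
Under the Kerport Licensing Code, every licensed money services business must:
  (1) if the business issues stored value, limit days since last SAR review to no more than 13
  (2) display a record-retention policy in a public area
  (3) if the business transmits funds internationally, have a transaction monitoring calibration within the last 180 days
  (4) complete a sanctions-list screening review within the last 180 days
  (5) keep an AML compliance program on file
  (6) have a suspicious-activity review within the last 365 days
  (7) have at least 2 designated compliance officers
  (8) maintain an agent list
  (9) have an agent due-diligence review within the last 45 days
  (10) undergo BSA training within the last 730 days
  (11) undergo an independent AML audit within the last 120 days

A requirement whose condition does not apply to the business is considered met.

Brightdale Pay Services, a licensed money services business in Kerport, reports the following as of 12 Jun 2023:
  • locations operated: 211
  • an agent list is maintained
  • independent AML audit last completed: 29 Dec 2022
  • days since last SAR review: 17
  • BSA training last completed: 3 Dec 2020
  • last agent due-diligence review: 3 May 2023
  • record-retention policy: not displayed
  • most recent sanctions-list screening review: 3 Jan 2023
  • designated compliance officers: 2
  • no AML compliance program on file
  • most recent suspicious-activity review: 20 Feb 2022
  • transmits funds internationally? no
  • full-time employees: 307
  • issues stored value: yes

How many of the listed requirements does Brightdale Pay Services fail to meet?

1. condition 'issues stored value' holds; days since last SAR review 17 > 13 → not met
2. record-retention policy absent → not met
3. condition 'transmits funds internationally' does not hold → requirement n/a → met
4. sanctions-list screening review 160 days ago vs limit 180 → met
5. AML compliance program absent → not met
6. suspicious-activity review 477 days ago vs limit 365 → not met
7. designated compliance officers 2 ≥ 2 → met
8. agent list present → met
9. agent due-diligence review 40 days ago vs limit 45 → met
10. BSA training 921 days ago vs limit 730 → not met
11. independent AML audit 165 days ago vs limit 120 → not met
Not met: 6 of 11

6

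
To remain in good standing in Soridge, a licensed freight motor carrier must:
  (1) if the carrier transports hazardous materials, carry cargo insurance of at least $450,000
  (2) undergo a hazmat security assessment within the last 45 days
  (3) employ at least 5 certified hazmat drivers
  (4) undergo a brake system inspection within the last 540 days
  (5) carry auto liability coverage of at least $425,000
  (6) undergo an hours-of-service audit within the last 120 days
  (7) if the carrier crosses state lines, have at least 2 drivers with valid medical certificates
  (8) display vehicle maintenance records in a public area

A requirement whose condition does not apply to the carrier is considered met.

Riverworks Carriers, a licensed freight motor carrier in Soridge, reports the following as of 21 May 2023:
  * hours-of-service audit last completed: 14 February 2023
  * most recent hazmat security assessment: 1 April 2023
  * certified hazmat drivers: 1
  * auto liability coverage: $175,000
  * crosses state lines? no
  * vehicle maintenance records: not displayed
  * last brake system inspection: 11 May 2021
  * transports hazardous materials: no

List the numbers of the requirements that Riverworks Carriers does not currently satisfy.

1. condition 'transports hazardous materials' does not hold → requirement n/a → met
2. hazmat security assessment 50 days ago vs limit 45 → not met
3. certified hazmat drivers 1 < 5 → not met
4. brake system inspection 740 days ago vs limit 540 → not met
5. auto liability coverage $175,000 < $425,000 → not met
6. hours-of-service audit 96 days ago vs limit 120 → met
7. condition 'crosses state lines' does not hold → requirement n/a → met
8. vehicle maintenance records absent → not met
Not met: 2, 3, 4, 5, 8

2, 3, 4, 5, 8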